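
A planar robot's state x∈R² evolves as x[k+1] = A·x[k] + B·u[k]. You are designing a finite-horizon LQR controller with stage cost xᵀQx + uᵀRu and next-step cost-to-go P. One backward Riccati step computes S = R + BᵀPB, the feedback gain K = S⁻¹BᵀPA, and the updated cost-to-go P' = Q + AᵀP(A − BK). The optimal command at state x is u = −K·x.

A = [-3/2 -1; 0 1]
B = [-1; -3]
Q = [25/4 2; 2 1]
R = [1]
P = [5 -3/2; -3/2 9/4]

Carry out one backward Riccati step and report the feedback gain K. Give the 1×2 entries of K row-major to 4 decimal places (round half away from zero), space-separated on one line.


0.0435 -0.2754

BᵀP = [-0.5000 -5.2500]
S = R + BᵀPB = [1] + [16.2500] = [17.2500]
BᵀPA = [0.7500 -4.7500]
K = S⁻¹·BᵀPA = [0.0435 -0.2754]
A−BK = [-1.4565 -1.2754; 0.1304 0.1739]
AᵀP(A−BK) = [11.2174 9.9565; 9.9565 8.9420]
P' = Q + AᵀP(A−BK) = [17.4674 11.9565; 11.9565 9.9420]
tr(P') = 27.4094


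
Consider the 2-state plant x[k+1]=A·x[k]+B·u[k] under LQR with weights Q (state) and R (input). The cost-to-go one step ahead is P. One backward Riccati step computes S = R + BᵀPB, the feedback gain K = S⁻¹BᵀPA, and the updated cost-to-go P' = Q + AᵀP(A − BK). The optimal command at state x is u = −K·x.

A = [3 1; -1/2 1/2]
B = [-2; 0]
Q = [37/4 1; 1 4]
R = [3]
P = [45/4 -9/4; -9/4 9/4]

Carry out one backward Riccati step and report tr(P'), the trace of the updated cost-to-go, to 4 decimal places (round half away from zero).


BᵀP = [-22.5000 4.5000]
S = R + BᵀPB = [3] + [45.0000] = [48.0000]
BᵀPA = [-69.7500 -20.2500]
K = S⁻¹·BᵀPA = [-1.4531 -0.4219]
A−BK = [0.0938 0.1563; -0.5000 0.5000]
AᵀP(A−BK) = [7.2070 1.5117; 1.5117 1.0195]
P' = Q + AᵀP(A−BK) = [16.4570 2.5117; 2.5117 5.0195]
tr(P') = 21.4766

21.4766


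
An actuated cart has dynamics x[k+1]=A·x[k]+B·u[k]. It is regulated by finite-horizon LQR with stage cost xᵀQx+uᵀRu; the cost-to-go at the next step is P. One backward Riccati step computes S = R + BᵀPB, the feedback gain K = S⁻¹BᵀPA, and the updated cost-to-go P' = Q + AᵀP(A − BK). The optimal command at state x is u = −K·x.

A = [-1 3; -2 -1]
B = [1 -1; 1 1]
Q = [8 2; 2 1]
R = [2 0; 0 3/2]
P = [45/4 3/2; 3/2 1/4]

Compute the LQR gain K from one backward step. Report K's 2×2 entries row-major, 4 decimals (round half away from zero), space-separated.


-0.6307 1.2955 0.5313 -1.3750

BᵀP = [12.7500 1.7500; -9.7500 -1.2500]
S = R + BᵀPB = [2 0; 0 3/2] + [14.5000 -11.0000; -11.0000 8.5000] = [16.5000 -11.0000; -11.0000 10.0000]
BᵀPA = [-16.2500 36.5000; 12.2500 -28.0000]
K = S⁻¹·BᵀPA = [-0.6307 1.2955; 0.5313 -1.3750]
A−BK = [0.1619 0.3295; -1.9006 -0.9205]
AᵀP(A−BK) = [1.4936 -2.8551; -2.8551 6.7159]
P' = Q + AᵀP(A−BK) = [9.4936 -0.8551; -0.8551 7.7159]
tr(P') = 17.2095


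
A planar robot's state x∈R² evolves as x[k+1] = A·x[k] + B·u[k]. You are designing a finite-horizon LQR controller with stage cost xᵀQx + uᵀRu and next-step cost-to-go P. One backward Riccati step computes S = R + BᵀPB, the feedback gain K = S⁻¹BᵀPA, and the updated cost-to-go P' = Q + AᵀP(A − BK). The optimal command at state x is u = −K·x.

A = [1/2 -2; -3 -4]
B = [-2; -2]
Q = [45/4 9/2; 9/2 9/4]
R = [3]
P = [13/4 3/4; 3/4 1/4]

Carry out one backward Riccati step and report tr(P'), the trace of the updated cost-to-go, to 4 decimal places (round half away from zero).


18.0951

BᵀP = [-8.0000 -2.0000]
S = R + BᵀPB = [3] + [20.0000] = [23.0000]
BᵀPA = [2.0000 24.0000]
K = S⁻¹·BᵀPA = [0.0870 1.0435]
A−BK = [0.6739 0.0870; -2.8261 -1.9130]
AᵀP(A−BK) = [0.6386 0.6630; 0.6630 3.9565]
P' = Q + AᵀP(A−BK) = [11.8886 5.1630; 5.1630 6.2065]
tr(P') = 18.0951


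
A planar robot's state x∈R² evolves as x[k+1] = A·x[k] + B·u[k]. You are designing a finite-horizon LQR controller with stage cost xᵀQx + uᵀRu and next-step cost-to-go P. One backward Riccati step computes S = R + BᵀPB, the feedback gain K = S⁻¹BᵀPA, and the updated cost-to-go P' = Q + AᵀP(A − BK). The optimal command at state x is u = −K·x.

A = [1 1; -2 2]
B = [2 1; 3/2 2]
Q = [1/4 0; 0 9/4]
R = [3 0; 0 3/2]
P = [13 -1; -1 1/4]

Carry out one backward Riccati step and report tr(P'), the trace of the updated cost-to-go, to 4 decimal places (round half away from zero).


BᵀP = [24.5000 -1.6250; 11.0000 -0.5000]
S = R + BᵀPB = [3 0; 0 3/2] + [46.5625 21.2500; 21.2500 10.0000] = [49.5625 21.2500; 21.2500 11.5000]
BᵀPA = [27.7500 21.2500; 12.0000 10.0000]
K = S⁻¹·BᵀPA = [0.5416 0.2692; 0.0428 0.3721]
A−BK = [-0.1259 0.0895; -2.8979 0.8519]
AᵀP(A−BK) = [2.4584 0.0641; 0.0641 0.5582]
P' = Q + AᵀP(A−BK) = [2.7084 0.0641; 0.0641 2.8082]
tr(P') = 5.5166

5.5166


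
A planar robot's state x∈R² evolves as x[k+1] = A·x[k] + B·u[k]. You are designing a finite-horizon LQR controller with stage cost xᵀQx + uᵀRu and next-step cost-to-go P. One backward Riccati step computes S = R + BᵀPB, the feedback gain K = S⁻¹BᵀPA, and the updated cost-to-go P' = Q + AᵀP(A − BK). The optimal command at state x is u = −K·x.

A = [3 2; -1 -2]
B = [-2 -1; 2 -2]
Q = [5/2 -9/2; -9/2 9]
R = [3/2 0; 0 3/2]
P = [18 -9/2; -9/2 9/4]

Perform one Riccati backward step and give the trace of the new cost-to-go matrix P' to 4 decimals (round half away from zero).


15.5874

BᵀP = [-45.0000 13.5000; -9.0000 0.0000]
S = R + BᵀPB = [3/2 0; 0 3/2] + [117.0000 18.0000; 18.0000 9.0000] = [118.5000 18.0000; 18.0000 10.5000]
BᵀPA = [-148.5000 -117.0000; -27.0000 -18.0000]
K = S⁻¹·BᵀPA = [-1.1663 -0.9829; -0.5721 -0.0293]
A−BK = [0.0954 0.0049; 0.1883 -0.0929]
AᵀP(A−BK) = [2.6131 1.7494; 1.7494 1.4743]
P' = Q + AᵀP(A−BK) = [5.1131 -2.7506; -2.7506 10.4743]
tr(P') = 15.5874


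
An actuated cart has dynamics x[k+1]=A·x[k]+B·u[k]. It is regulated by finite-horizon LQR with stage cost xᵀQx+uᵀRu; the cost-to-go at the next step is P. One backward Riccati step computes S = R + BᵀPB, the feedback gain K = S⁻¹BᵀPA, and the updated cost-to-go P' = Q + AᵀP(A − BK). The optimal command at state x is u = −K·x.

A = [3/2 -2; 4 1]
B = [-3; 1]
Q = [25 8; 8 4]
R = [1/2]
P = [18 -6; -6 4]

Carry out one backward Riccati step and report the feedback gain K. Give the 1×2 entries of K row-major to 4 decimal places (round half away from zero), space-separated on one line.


BᵀP = [-60.0000 22.0000]
S = R + BᵀPB = [1/2] + [202.0000] = [202.5000]
BᵀPA = [-2.0000 142.0000]
K = S⁻¹·BᵀPA = [-0.0099 0.7012]
A−BK = [1.4704 0.1037; 4.0099 0.2988]
AᵀP(A−BK) = [32.4802 2.4025; 2.4025 0.4247]
P' = Q + AᵀP(A−BK) = [57.4802 10.4025; 10.4025 4.4247]
tr(P') = 61.9049

-0.0099 0.7012


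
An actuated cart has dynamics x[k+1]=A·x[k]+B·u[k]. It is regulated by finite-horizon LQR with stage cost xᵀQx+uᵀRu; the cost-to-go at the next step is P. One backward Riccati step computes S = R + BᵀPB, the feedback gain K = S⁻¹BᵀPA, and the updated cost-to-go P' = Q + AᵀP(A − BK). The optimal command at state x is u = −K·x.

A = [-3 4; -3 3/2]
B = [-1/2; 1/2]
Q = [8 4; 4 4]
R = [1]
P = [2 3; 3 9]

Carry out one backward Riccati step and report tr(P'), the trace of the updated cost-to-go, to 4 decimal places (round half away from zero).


BᵀP = [0.5000 3.0000]
S = R + BᵀPB = [1] + [1.2500] = [2.2500]
BᵀPA = [-10.5000 6.5000]
K = S⁻¹·BᵀPA = [-4.6667 2.8889]
A−BK = [-5.3333 5.4444; -0.6667 0.0556]
AᵀP(A−BK) = [104.0000 -83.6667; -83.6667 69.4722]
P' = Q + AᵀP(A−BK) = [112.0000 -79.6667; -79.6667 73.4722]
tr(P') = 185.4722

185.4722


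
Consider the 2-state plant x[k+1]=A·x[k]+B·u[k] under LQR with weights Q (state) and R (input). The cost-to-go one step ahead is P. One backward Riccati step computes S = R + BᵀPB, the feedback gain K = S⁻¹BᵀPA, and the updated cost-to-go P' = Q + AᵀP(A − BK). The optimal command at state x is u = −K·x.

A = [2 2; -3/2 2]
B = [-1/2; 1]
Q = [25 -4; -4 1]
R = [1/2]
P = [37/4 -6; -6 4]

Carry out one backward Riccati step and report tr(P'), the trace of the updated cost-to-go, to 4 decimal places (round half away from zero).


30.2195

BᵀP = [-10.6250 7.0000]
S = R + BᵀPB = [1/2] + [12.3125] = [12.8125]
BᵀPA = [-31.7500 -7.2500]
K = S⁻¹·BᵀPA = [-2.4780 -0.5659]
A−BK = [0.7610 1.7171; 0.9780 2.5659]
AᵀP(A−BK) = [3.3220 1.0341; 1.0341 0.8976]
P' = Q + AᵀP(A−BK) = [28.3220 -2.9659; -2.9659 1.8976]
tr(P') = 30.2195


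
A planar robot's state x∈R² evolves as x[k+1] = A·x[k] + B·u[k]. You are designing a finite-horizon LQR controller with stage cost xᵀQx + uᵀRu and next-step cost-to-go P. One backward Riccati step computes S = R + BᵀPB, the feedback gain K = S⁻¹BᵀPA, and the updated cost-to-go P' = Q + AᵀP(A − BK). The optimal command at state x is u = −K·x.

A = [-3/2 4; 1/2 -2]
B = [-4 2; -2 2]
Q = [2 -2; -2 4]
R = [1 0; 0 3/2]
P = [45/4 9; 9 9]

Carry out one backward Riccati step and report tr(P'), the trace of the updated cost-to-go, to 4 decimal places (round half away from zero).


BᵀP = [-63.0000 -54.0000; 40.5000 36.0000]
S = R + BᵀPB = [1 0; 0 3/2] + [360.0000 -234.0000; -234.0000 153.0000] = [361.0000 -234.0000; -234.0000 154.5000]
BᵀPA = [67.5000 -144.0000; -42.7500 90.0000]
K = S⁻¹·BᵀPA = [0.4175 -1.1664; 0.3557 -1.1841]
A−BK = [-0.5412 1.7025; 0.6237 -1.9647]
AᵀP(A−BK) = [1.0844 -3.3866; -3.3866 10.6038]
P' = Q + AᵀP(A−BK) = [3.0844 -5.3866; -5.3866 14.6038]
tr(P') = 17.6882

17.6882


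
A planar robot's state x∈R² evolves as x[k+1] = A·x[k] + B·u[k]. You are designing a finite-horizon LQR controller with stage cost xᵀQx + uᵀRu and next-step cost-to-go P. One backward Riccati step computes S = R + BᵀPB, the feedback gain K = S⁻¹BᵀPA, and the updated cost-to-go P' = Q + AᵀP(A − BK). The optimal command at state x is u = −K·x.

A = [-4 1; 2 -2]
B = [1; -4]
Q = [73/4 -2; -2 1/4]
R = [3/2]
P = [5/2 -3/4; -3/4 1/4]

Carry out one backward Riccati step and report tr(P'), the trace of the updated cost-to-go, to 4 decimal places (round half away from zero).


25.7679

BᵀP = [5.5000 -1.7500]
S = R + BᵀPB = [3/2] + [12.5000] = [14.0000]
BᵀPA = [-25.5000 9.0000]
K = S⁻¹·BᵀPA = [-1.8214 0.6429]
A−BK = [-2.1786 0.3571; -5.2857 0.5714]
AᵀP(A−BK) = [6.5536 -2.1071; -2.1071 0.7143]
P' = Q + AᵀP(A−BK) = [24.8036 -4.1071; -4.1071 0.9643]
tr(P') = 25.7679


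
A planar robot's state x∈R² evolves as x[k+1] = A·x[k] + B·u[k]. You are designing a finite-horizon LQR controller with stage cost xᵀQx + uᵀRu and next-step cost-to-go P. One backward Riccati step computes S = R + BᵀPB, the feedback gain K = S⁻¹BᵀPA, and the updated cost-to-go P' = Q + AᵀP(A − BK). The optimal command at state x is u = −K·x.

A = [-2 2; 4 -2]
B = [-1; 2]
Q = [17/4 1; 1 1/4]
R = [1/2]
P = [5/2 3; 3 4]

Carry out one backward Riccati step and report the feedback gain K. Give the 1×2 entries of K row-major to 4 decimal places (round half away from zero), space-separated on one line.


1.8571 -0.4286

BᵀP = [3.5000 5.0000]
S = R + BᵀPB = [1/2] + [6.5000] = [7.0000]
BᵀPA = [13.0000 -3.0000]
K = S⁻¹·BᵀPA = [1.8571 -0.4286]
A−BK = [-0.1429 1.5714; 0.2857 -1.1429]
AᵀP(A−BK) = [1.8571 -0.4286; -0.4286 0.7143]
P' = Q + AᵀP(A−BK) = [6.1071 0.5714; 0.5714 0.9643]
tr(P') = 7.0714


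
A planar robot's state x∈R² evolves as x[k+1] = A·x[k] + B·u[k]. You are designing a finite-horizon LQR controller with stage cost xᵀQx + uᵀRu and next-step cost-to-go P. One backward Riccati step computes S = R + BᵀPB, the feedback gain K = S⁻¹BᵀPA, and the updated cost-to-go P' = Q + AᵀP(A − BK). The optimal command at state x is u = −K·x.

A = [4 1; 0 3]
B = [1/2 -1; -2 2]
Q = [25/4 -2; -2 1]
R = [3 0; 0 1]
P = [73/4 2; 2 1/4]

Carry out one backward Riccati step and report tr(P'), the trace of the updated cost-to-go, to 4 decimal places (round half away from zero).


BᵀP = [5.1250 0.5000; -14.2500 -1.5000]
S = R + BᵀPB = [3 0; 0 1] + [1.5625 -4.1250; -4.1250 11.2500] = [4.5625 -4.1250; -4.1250 12.2500]
BᵀPA = [20.5000 6.6250; -57.0000 -18.7500]
K = S⁻¹·BᵀPA = [0.4116 0.0981; -4.5145 -1.4976]
A−BK = [-0.7203 -0.5466; 9.8521 6.1913]
AᵀP(A−BK) = [26.2379 9.6270; 9.6270 3.7705]
P' = Q + AᵀP(A−BK) = [32.4879 7.6270; 7.6270 4.7705]
tr(P') = 37.2584

37.2584


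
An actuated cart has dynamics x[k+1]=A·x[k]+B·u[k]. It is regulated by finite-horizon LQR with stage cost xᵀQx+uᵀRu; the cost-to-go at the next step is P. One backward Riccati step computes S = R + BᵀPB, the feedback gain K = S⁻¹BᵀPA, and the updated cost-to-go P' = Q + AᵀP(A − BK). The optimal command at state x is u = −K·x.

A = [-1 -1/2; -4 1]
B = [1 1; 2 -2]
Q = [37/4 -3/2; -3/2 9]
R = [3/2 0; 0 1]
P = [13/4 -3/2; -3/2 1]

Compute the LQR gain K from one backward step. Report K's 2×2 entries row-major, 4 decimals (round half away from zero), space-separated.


-0.6796 0.0097 0.5081 -0.4644

BᵀP = [0.2500 0.5000; 6.2500 -3.5000]
S = R + BᵀPB = [3/2 0; 0 1] + [1.2500 -0.7500; -0.7500 13.2500] = [2.7500 -0.7500; -0.7500 14.2500]
BᵀPA = [-2.2500 0.3750; 7.7500 -6.6250]
K = S⁻¹·BᵀPA = [-0.6796 0.0097; 0.5081 -0.4644]
A−BK = [-0.8285 -0.0453; -1.6246 0.0518]
AᵀP(A−BK) = [1.7832 -0.2540; -0.2540 0.2322]
P' = Q + AᵀP(A−BK) = [11.0332 -1.7540; -1.7540 9.2322]
tr(P') = 20.2654


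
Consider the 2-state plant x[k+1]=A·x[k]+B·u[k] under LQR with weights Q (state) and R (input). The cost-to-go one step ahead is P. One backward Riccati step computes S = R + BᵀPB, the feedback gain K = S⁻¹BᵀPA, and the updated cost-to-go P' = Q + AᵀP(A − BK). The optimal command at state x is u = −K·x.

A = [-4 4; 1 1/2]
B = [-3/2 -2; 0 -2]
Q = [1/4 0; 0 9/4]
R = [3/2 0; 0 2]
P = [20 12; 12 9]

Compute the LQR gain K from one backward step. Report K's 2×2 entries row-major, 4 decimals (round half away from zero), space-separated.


BᵀP = [-30.0000 -18.0000; -64.0000 -42.0000]
S = R + BᵀPB = [3/2 0; 0 2] + [45.0000 96.0000; 96.0000 212.0000] = [46.5000 96.0000; 96.0000 214.0000]
BᵀPA = [102.0000 -129.0000; 214.0000 -277.0000]
K = S⁻¹·BᵀPA = [1.7469 -1.3796; 0.2163 -0.6755]
A−BK = [-0.9469 0.5796; 1.4327 -0.8510]
AᵀP(A−BK) = [8.5184 -6.2224; -6.2224 5.1663]
P' = Q + AᵀP(A−BK) = [8.7684 -6.2224; -6.2224 7.4163]
tr(P') = 16.1847

1.7469 -1.3796 0.2163 -0.6755


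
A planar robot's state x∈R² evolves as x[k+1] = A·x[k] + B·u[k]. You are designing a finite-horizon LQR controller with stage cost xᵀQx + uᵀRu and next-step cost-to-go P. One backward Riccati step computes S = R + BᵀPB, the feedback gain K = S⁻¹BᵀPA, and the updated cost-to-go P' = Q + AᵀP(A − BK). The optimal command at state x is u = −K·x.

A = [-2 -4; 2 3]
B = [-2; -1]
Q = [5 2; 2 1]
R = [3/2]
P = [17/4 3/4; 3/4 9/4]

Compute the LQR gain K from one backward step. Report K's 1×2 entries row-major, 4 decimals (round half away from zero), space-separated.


0.4632 1.0842

BᵀP = [-9.2500 -3.7500]
S = R + BᵀPB = [3/2] + [22.2500] = [23.7500]
BᵀPA = [11.0000 25.7500]
K = S⁻¹·BᵀPA = [0.4632 1.0842]
A−BK = [-1.0737 -1.8316; 2.4632 4.0842]
AᵀP(A−BK) = [14.9053 25.0737; 25.0737 42.3316]
P' = Q + AᵀP(A−BK) = [19.9053 27.0737; 27.0737 43.3316]
tr(P') = 63.2368


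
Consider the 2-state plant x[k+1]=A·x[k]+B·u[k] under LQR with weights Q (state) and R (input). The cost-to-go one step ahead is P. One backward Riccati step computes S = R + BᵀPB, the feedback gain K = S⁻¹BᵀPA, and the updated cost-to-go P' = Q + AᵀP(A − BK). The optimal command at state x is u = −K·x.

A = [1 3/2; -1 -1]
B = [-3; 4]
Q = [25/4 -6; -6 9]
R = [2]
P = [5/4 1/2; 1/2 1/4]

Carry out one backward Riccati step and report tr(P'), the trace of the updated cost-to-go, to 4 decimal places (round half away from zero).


16.1548

BᵀP = [-1.7500 -0.5000]
S = R + BᵀPB = [2] + [3.2500] = [5.2500]
BᵀPA = [-1.2500 -2.1250]
K = S⁻¹·BᵀPA = [-0.2381 -0.4048]
A−BK = [0.2857 0.2857; -0.0476 0.6190]
AᵀP(A−BK) = [0.2024 0.3690; 0.3690 0.7024]
P' = Q + AᵀP(A−BK) = [6.4524 -5.6310; -5.6310 9.7024]
tr(P') = 16.1548


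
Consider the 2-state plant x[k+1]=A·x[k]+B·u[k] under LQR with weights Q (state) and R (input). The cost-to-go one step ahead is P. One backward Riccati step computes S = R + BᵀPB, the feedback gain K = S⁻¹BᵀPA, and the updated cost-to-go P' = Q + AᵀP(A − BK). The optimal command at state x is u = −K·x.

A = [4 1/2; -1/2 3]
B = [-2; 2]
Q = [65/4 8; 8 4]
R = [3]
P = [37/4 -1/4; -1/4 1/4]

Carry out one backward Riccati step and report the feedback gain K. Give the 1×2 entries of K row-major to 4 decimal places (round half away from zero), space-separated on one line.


BᵀP = [-19.0000 1.0000]
S = R + BᵀPB = [3] + [40.0000] = [43.0000]
BᵀPA = [-76.5000 -6.5000]
K = S⁻¹·BᵀPA = [-1.7791 -0.1512]
A−BK = [0.4419 0.1977; 3.0581 3.3023]
AᵀP(A−BK) = [12.9637 3.6235; 3.6235 2.8299]
P' = Q + AᵀP(A−BK) = [29.2137 11.6235; 11.6235 6.8299]
tr(P') = 36.0436

-1.7791 -0.1512


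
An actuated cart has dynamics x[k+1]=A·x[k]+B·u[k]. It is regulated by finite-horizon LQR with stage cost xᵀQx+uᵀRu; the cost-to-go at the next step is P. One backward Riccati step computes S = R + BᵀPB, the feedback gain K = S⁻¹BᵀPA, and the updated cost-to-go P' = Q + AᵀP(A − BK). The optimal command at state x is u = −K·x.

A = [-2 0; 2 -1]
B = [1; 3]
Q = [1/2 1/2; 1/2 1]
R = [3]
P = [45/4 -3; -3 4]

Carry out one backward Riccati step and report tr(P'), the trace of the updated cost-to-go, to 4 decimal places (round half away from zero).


82.3372

BᵀP = [2.2500 9.0000]
S = R + BᵀPB = [3] + [29.2500] = [32.2500]
BᵀPA = [13.5000 -9.0000]
K = S⁻¹·BᵀPA = [0.4186 -0.2791]
A−BK = [-2.4186 0.2791; 0.7442 -0.1628]
AᵀP(A−BK) = [79.3488 -10.2326; -10.2326 1.4884]
P' = Q + AᵀP(A−BK) = [79.8488 -9.7326; -9.7326 2.4884]
tr(P') = 82.3372


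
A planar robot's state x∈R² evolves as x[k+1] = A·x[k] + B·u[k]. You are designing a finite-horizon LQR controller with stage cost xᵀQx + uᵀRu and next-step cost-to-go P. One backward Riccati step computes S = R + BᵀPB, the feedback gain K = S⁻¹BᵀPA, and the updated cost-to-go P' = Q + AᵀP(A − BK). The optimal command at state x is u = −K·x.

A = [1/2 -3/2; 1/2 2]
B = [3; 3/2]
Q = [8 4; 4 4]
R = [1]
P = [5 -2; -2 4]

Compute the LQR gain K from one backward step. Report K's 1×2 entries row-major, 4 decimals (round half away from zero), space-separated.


0.1622 -0.4865

BᵀP = [12.0000 0.0000]
S = R + BᵀPB = [1] + [36.0000] = [37.0000]
BᵀPA = [6.0000 -18.0000]
K = S⁻¹·BᵀPA = [0.1622 -0.4865]
A−BK = [0.0135 -0.0405; 0.2568 2.7297]
AᵀP(A−BK) = [0.2770 2.6689; 2.6689 30.4932]
P' = Q + AᵀP(A−BK) = [8.2770 6.6689; 6.6689 34.4932]
tr(P') = 42.7703


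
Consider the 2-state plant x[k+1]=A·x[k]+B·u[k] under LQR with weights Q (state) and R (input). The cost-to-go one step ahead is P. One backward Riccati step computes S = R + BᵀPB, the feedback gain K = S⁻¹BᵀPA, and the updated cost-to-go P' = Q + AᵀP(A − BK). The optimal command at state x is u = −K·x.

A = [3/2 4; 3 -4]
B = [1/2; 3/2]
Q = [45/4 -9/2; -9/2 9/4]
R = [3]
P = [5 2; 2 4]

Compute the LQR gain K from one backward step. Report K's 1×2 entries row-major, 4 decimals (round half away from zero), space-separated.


1.8000 -0.3692

BᵀP = [5.5000 7.0000]
S = R + BᵀPB = [3] + [13.2500] = [16.2500]
BᵀPA = [29.2500 -6.0000]
K = S⁻¹·BᵀPA = [1.8000 -0.3692]
A−BK = [0.6000 4.1846; 0.3000 -3.4462]
AᵀP(A−BK) = [12.6000 4.8000; 4.8000 77.7846]
P' = Q + AᵀP(A−BK) = [23.8500 0.3000; 0.3000 80.0346]
tr(P') = 103.8846


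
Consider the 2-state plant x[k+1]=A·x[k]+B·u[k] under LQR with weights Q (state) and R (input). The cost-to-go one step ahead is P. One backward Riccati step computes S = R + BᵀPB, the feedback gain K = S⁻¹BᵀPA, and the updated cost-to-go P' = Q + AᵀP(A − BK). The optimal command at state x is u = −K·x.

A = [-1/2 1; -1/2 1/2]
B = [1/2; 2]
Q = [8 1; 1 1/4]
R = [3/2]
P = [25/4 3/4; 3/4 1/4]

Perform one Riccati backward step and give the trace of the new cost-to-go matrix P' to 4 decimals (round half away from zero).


11.3455

BᵀP = [4.6250 0.8750]
S = R + BᵀPB = [3/2] + [4.0625] = [5.5625]
BᵀPA = [-2.7500 5.0625]
K = S⁻¹·BᵀPA = [-0.4944 0.9101]
A−BK = [-0.2528 0.5449; 0.4888 -1.3202]
AᵀP(A−BK) = [0.6404 -1.2472; -1.2472 2.4551]
P' = Q + AᵀP(A−BK) = [8.6404 -0.2472; -0.2472 2.7051]
tr(P') = 11.3455


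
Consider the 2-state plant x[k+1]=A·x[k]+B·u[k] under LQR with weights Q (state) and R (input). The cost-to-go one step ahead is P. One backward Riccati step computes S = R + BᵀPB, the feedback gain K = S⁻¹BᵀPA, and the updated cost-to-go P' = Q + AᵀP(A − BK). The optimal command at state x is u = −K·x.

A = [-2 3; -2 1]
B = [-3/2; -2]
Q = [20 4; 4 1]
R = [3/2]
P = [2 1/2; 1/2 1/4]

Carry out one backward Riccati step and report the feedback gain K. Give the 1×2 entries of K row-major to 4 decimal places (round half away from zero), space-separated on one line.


BᵀP = [-4.0000 -1.2500]
S = R + BᵀPB = [3/2] + [8.5000] = [10.0000]
BᵀPA = [10.5000 -13.2500]
K = S⁻¹·BᵀPA = [1.0500 -1.3250]
A−BK = [-0.4250 1.0125; 0.1000 -1.6500]
AᵀP(A−BK) = [1.9750 -2.5875; -2.5875 3.6938]
P' = Q + AᵀP(A−BK) = [21.9750 1.4125; 1.4125 4.6938]
tr(P') = 26.6688

1.0500 -1.3250


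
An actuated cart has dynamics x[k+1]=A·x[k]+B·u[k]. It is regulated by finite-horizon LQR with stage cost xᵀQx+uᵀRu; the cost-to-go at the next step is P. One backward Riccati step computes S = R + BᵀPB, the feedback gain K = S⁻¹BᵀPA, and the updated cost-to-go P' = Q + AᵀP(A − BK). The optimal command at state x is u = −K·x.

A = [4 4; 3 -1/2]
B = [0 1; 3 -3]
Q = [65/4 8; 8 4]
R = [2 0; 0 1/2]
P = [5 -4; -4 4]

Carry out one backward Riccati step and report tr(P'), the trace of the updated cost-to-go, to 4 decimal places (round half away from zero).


BᵀP = [-12.0000 12.0000; 17.0000 -16.0000]
S = R + BᵀPB = [2 0; 0 1/2] + [36.0000 -48.0000; -48.0000 65.0000] = [38.0000 -48.0000; -48.0000 65.5000]
BᵀPA = [-12.0000 -54.0000; 20.0000 76.0000]
K = S⁻¹·BᵀPA = [0.9405 0.6000; 0.9946 1.6000]
A−BK = [3.0054 2.4000; 3.1622 2.5000]
AᵀP(A−BK) = [11.3946 9.2000; 9.2000 7.8000]
P' = Q + AᵀP(A−BK) = [27.6446 17.2000; 17.2000 11.8000]
tr(P') = 39.4446

39.4446


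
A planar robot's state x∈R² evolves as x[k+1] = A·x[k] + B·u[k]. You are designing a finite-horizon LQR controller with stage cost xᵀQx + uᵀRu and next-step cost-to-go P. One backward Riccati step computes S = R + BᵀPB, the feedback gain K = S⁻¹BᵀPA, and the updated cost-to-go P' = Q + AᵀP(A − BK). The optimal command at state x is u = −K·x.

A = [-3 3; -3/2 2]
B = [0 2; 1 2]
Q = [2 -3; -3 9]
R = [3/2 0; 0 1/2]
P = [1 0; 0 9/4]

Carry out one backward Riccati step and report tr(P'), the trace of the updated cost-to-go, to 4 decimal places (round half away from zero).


BᵀP = [0.0000 2.2500; 2.0000 4.5000]
S = R + BᵀPB = [3/2 0; 0 1/2] + [2.2500 4.5000; 4.5000 13.0000] = [3.7500 4.5000; 4.5000 13.5000]
BᵀPA = [-3.3750 4.5000; -12.7500 15.0000]
K = S⁻¹·BᵀPA = [0.3889 -0.2222; -1.0741 1.1852]
A−BK = [-0.8519 0.6296; 0.2593 -0.1481]
AᵀP(A−BK) = [1.6806 -1.3889; -1.3889 1.2222]
P' = Q + AᵀP(A−BK) = [3.6806 -4.3889; -4.3889 10.2222]
tr(P') = 13.9028

13.9028


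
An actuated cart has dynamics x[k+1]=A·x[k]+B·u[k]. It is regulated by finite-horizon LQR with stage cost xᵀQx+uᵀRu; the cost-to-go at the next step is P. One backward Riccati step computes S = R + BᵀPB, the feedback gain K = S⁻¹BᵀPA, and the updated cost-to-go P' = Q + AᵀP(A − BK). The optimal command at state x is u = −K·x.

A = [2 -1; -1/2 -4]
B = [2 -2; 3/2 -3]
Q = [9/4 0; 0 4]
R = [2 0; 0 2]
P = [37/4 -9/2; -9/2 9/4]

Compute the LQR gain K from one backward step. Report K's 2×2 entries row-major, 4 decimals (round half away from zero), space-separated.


BᵀP = [11.7500 -5.6250; -5.0000 2.2500]
S = R + BᵀPB = [2 0; 0 2] + [15.0625 -6.6250; -6.6250 3.2500] = [17.0625 -6.6250; -6.6250 5.2500]
BᵀPA = [26.3125 10.7500; -11.1250 -4.0000]
K = S⁻¹·BᵀPA = [1.4104 0.6553; -0.3393 0.0650]
A−BK = [-1.4993 -2.1806; -3.6334 -4.7880]
AᵀP(A−BK) = [5.6772 3.2312; 3.2312 2.4658]
P' = Q + AᵀP(A−BK) = [7.9272 3.2312; 3.2312 6.4658]
tr(P') = 14.3930

1.4104 0.6553 -0.3393 0.0650


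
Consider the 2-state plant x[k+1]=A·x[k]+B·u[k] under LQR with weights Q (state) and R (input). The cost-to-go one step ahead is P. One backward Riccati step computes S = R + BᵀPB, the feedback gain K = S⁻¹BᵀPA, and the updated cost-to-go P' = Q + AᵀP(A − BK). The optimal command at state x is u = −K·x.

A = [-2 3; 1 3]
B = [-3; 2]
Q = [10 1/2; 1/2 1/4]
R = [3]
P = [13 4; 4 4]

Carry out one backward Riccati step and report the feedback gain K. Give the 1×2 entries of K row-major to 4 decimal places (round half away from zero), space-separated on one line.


BᵀP = [-31.0000 -4.0000]
S = R + BᵀPB = [3] + [85.0000] = [88.0000]
BᵀPA = [58.0000 -105.0000]
K = S⁻¹·BᵀPA = [0.6591 -1.1932]
A−BK = [-0.0227 -0.5795; -0.3182 5.3864]
AᵀP(A−BK) = [1.7727 -8.7955; -8.7955 99.7159]
P' = Q + AᵀP(A−BK) = [11.7727 -8.2955; -8.2955 99.9659]
tr(P') = 111.7386

0.6591 -1.1932


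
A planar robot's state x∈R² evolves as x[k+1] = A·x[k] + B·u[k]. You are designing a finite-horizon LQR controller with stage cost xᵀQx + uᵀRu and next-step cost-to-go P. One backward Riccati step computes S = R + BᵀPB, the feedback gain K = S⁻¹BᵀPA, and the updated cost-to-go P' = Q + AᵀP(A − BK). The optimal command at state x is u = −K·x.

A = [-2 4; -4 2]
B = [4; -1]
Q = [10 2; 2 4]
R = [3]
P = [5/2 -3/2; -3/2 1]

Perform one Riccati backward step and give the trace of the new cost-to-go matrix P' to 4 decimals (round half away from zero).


17.2679

BᵀP = [11.5000 -7.0000]
S = R + BᵀPB = [3] + [53.0000] = [56.0000]
BᵀPA = [5.0000 32.0000]
K = S⁻¹·BᵀPA = [0.0893 0.5714]
A−BK = [-2.3571 1.7143; -3.9107 2.5714]
AᵀP(A−BK) = [1.5536 -0.8571; -0.8571 1.7143]
P' = Q + AᵀP(A−BK) = [11.5536 1.1429; 1.1429 5.7143]
tr(P') = 17.2679


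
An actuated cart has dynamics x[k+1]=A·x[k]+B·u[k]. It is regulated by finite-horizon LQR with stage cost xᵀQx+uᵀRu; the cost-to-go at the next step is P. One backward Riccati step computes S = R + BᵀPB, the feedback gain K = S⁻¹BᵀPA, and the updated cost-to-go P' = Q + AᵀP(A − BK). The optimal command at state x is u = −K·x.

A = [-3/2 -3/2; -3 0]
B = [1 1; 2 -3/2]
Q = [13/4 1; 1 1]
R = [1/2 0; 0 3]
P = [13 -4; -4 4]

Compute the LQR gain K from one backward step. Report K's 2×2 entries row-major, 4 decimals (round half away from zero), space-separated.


-1.4443 -0.6138 0.0015 -0.7869

BᵀP = [5.0000 4.0000; 19.0000 -10.0000]
S = R + BᵀPB = [1/2 0; 0 3] + [13.0000 -1.0000; -1.0000 34.0000] = [13.5000 -1.0000; -1.0000 37.0000]
BᵀPA = [-19.5000 -7.5000; 1.5000 -28.5000]
K = S⁻¹·BᵀPA = [-1.4443 -0.6138; 0.0015 -0.7869]
A−BK = [-0.0572 -0.0993; -0.1091 0.0474]
AᵀP(A−BK) = [1.0832 0.4604; 0.4604 2.2207]
P' = Q + AᵀP(A−BK) = [4.3332 1.4604; 1.4604 3.2207]
tr(P') = 7.5539


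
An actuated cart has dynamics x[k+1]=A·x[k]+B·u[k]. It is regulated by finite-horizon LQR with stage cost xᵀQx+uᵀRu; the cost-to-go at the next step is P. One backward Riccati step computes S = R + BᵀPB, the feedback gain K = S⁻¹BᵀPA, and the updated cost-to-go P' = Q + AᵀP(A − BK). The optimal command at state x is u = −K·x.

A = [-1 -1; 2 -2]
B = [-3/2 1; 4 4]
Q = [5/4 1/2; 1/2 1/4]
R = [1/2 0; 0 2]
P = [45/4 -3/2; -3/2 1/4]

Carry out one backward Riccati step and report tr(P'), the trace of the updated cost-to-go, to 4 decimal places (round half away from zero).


2.0993

BᵀP = [-22.8750 3.2500; 5.2500 -0.5000]
S = R + BᵀPB = [1/2 0; 0 2] + [47.3125 -9.8750; -9.8750 3.2500] = [47.8125 -9.8750; -9.8750 5.2500]
BᵀPA = [29.3750 16.3750; -6.2500 -4.2500]
K = S⁻¹·BᵀPA = [0.6026 0.2866; -0.0570 -0.2704]
A−BK = [-0.0391 -0.2997; -0.1824 -2.0651]
AᵀP(A−BK) = [0.1922 0.1401; 0.1401 0.4072]
P' = Q + AᵀP(A−BK) = [1.4422 0.6401; 0.6401 0.6572]
tr(P') = 2.0993


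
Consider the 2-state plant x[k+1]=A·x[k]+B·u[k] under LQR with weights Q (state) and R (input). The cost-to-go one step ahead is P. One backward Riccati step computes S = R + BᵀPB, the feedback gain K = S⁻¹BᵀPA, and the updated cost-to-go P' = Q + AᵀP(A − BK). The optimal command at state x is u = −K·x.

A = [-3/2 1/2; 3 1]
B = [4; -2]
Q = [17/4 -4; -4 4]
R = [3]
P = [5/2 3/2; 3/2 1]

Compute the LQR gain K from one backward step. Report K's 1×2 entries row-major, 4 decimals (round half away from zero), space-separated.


0.0652 0.3261

BᵀP = [7.0000 4.0000]
S = R + BᵀPB = [3] + [20.0000] = [23.0000]
BᵀPA = [1.5000 7.5000]
K = S⁻¹·BᵀPA = [0.0652 0.3261]
A−BK = [-1.7609 -0.8043; 3.1304 1.6522]
AᵀP(A−BK) = [1.0272 0.6359; 0.6359 0.6793]
P' = Q + AᵀP(A−BK) = [5.2772 -3.3641; -3.3641 4.6793]
tr(P') = 9.9565


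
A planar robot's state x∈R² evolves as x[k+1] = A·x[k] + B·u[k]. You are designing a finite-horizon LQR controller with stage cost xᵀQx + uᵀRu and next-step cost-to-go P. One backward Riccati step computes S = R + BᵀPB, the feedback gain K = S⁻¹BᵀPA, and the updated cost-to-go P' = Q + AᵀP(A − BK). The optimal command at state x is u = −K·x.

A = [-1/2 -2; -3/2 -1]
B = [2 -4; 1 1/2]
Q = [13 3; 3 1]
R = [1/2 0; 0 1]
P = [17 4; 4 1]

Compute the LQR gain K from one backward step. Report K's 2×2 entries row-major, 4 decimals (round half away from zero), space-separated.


BᵀP = [38.0000 9.0000; -66.0000 -15.5000]
S = R + BᵀPB = [1/2 0; 0 1] + [85.0000 -147.5000; -147.5000 256.2500] = [85.5000 -147.5000; -147.5000 257.2500]
BᵀPA = [-32.5000 -85.0000; 56.2500 147.5000]
K = S⁻¹·BᵀPA = [-0.2672 -0.4610; 0.0655 0.3091]
A−BK = [0.2962 0.1582; -1.2656 -0.6936]
AᵀP(A−BK) = [0.1342 0.1336; 0.1336 0.2305]
P' = Q + AᵀP(A−BK) = [13.1342 3.1336; 3.1336 1.2305]
tr(P') = 14.3647

-0.2672 -0.4610 0.0655 0.3091


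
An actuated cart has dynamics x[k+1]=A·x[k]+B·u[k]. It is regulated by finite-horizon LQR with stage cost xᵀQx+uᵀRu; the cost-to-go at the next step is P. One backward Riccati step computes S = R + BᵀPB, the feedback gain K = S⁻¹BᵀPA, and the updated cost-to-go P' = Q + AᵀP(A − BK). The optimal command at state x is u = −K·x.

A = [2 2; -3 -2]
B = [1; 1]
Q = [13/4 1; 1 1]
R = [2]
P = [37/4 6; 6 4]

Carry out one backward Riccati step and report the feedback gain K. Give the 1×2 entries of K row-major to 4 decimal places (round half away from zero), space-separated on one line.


BᵀP = [15.2500 10.0000]
S = R + BᵀPB = [2] + [25.2500] = [27.2500]
BᵀPA = [0.5000 10.5000]
K = S⁻¹·BᵀPA = [0.0183 0.3853]
A−BK = [1.9817 1.6147; -3.0183 -2.3853]
AᵀP(A−BK) = [0.9908 0.8073; 0.8073 0.9541]
P' = Q + AᵀP(A−BK) = [4.2408 1.8073; 1.8073 1.9541]
tr(P') = 6.1950

0.0183 0.3853


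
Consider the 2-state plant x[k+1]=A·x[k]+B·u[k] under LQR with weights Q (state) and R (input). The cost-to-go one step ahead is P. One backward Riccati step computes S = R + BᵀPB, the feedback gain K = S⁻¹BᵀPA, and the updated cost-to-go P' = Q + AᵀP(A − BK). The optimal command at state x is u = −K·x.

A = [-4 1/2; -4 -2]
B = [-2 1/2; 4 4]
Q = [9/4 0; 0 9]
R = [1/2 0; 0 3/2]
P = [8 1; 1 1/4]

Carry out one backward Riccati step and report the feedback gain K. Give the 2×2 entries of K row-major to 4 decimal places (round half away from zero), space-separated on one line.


BᵀP = [-12.0000 -1.0000; 8.0000 1.5000]
S = R + BᵀPB = [1/2 0; 0 3/2] + [20.0000 -10.0000; -10.0000 10.0000] = [20.5000 -10.0000; -10.0000 11.5000]
BᵀPA = [52.0000 -4.0000; -38.0000 1.0000]
K = S⁻¹·BᵀPA = [1.6059 -0.2652; -1.9079 -0.1436]
A−BK = [0.1657 0.0414; -2.7919 -0.3646]
AᵀP(A−BK) = [7.9926 0.3315; 0.3315 0.0829]
P' = Q + AᵀP(A−BK) = [10.2426 0.3315; 0.3315 9.0829]
tr(P') = 19.3255

1.6059 -0.2652 -1.9079 -0.1436


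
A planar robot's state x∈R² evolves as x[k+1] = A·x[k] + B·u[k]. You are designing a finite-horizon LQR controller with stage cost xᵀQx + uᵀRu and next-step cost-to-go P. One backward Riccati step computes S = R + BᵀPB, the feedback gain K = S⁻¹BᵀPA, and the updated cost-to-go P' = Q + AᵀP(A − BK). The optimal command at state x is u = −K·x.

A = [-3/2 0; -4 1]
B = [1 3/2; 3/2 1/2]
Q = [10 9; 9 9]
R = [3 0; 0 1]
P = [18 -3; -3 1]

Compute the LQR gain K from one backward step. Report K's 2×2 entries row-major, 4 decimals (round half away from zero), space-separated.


BᵀP = [13.5000 -1.5000; 25.5000 -4.0000]
S = R + BᵀPB = [3 0; 0 1] + [11.2500 19.5000; 19.5000 36.2500] = [14.2500 19.5000; 19.5000 37.2500]
BᵀPA = [-14.2500 -1.5000; -22.2500 -4.0000]
K = S⁻¹·BᵀPA = [-0.6438 0.1469; -0.2603 -0.1843]
A−BK = [-0.4658 0.1295; -2.9041 0.8717]
AᵀP(A−BK) = [5.5342 -1.5068; -1.5068 0.4832]
P' = Q + AᵀP(A−BK) = [15.5342 7.4932; 7.4932 9.4832]
tr(P') = 25.0174

-0.6438 0.1469 -0.2603 -0.1843


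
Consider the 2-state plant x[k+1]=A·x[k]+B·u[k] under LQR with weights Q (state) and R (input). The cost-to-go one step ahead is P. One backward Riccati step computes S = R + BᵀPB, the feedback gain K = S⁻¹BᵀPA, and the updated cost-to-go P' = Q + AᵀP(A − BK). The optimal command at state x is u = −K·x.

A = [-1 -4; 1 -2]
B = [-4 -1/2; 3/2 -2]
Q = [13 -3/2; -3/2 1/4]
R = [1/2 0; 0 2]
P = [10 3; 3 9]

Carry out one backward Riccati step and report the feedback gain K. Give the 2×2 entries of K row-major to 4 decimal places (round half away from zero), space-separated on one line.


BᵀP = [-35.5000 1.5000; -11.0000 -19.5000]
S = R + BᵀPB = [1/2 0; 0 2] + [144.2500 14.7500; 14.7500 44.5000] = [144.7500 14.7500; 14.7500 46.5000]
BᵀPA = [37.0000 139.0000; -8.5000 83.0000]
K = S⁻¹·BᵀPA = [0.2834 0.8044; -0.2727 1.5298]
A−BK = [-0.0027 -0.0175; 0.0295 -0.1470]
AᵀP(A−BK) = [0.1963 -0.7593; -0.7593 5.2171]
P' = Q + AᵀP(A−BK) = [13.1963 -2.2593; -2.2593 5.4671]
tr(P') = 18.6634

0.2834 0.8044 -0.2727 1.5298


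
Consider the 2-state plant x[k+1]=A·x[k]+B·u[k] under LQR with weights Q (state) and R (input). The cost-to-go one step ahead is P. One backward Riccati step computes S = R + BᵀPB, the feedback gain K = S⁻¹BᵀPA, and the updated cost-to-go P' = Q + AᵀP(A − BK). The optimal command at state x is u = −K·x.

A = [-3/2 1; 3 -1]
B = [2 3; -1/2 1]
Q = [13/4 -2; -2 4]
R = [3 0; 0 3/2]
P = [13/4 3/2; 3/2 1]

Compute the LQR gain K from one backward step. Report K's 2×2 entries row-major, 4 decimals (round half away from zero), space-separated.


-0.2565 0.1259 0.1151 0.0801

BᵀP = [5.7500 2.5000; 11.2500 5.5000]
S = R + BᵀPB = [3 0; 0 3/2] + [10.2500 19.7500; 19.7500 39.2500] = [13.2500 19.7500; 19.7500 40.7500]
BᵀPA = [-1.1250 3.2500; -0.3750 5.7500]
K = S⁻¹·BᵀPA = [-0.2565 0.1259; 0.1151 0.0801]
A−BK = [-1.3324 0.5079; 2.7567 -1.0171]
AᵀP(A−BK) = [2.5671 -0.9533; -0.9533 0.3803]
P' = Q + AᵀP(A−BK) = [5.8171 -2.9533; -2.9533 4.3803]
tr(P') = 10.1975


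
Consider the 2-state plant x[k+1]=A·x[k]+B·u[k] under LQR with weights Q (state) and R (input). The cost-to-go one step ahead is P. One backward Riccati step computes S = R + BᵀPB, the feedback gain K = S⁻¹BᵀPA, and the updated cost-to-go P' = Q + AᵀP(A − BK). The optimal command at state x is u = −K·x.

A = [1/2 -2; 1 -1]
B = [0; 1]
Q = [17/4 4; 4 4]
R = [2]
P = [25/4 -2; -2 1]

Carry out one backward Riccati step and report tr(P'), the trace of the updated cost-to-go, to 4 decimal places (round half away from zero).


BᵀP = [-2.0000 1.0000]
S = R + BᵀPB = [2] + [1.0000] = [3.0000]
BᵀPA = [0.0000 3.0000]
K = S⁻¹·BᵀPA = [0.0000 1.0000]
A−BK = [0.5000 -2.0000; 1.0000 -2.0000]
AᵀP(A−BK) = [0.5625 -2.2500; -2.2500 15.0000]
P' = Q + AᵀP(A−BK) = [4.8125 1.7500; 1.7500 19.0000]
tr(P') = 23.8125

23.8125


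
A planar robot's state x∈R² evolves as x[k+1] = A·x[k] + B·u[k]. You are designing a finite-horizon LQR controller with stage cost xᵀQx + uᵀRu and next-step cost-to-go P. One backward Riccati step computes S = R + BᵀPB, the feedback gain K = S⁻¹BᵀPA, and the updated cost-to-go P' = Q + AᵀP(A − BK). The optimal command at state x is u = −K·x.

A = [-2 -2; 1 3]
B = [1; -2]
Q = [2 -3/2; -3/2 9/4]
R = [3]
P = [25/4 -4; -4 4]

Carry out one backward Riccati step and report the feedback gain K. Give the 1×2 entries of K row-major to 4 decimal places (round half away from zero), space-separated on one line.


BᵀP = [14.2500 -12.0000]
S = R + BᵀPB = [3] + [38.2500] = [41.2500]
BᵀPA = [-40.5000 -64.5000]
K = S⁻¹·BᵀPA = [-0.9818 -1.5636]
A−BK = [-1.0182 -0.4364; -0.9636 -0.1273]
AᵀP(A−BK) = [5.2364 5.6727; 5.6727 8.1455]
P' = Q + AᵀP(A−BK) = [7.2364 4.1727; 4.1727 10.3955]
tr(P') = 17.6318

-0.9818 -1.5636


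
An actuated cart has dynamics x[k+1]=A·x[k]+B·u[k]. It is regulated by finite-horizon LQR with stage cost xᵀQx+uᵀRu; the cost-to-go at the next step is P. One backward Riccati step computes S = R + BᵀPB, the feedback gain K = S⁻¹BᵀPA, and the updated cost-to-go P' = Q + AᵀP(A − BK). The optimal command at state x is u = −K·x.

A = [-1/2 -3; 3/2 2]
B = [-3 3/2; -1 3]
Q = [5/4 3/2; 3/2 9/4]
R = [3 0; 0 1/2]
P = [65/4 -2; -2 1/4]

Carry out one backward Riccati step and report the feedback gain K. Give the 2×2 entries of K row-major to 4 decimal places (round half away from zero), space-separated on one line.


0.1318 0.6050 -0.2624 -1.2966

BᵀP = [-46.7500 5.7500; 18.3750 -2.2500]
S = R + BᵀPB = [3 0; 0 1/2] + [134.5000 -52.8750; -52.8750 20.8125] = [137.5000 -52.8750; -52.8750 21.3125]
BᵀPA = [32.0000 151.7500; -12.5625 -59.6250]
K = S⁻¹·BᵀPA = [0.1318 0.6050; -0.2624 -1.2966]
A−BK = [0.2891 0.7600; 2.4190 6.4948]
AᵀP(A−BK) = [0.1103 0.4754; 0.4754 2.1262]
P' = Q + AᵀP(A−BK) = [1.3603 1.9754; 1.9754 4.3762]
tr(P') = 5.7365


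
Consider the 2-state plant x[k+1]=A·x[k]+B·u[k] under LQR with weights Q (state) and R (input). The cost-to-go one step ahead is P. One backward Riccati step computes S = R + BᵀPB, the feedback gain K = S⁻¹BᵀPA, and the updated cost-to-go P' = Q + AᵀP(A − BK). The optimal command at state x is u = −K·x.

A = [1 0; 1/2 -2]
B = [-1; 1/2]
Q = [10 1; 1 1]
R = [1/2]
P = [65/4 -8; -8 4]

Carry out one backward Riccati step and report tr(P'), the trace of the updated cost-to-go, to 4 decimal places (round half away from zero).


11.6845

BᵀP = [-20.2500 10.0000]
S = R + BᵀPB = [1/2] + [25.2500] = [25.7500]
BᵀPA = [-15.2500 -20.0000]
K = S⁻¹·BᵀPA = [-0.5922 -0.7767]
A−BK = [0.4078 -0.7767; 0.7961 -1.6117]
AᵀP(A−BK) = [0.2184 0.1553; 0.1553 0.4660]
P' = Q + AᵀP(A−BK) = [10.2184 1.1553; 1.1553 1.4660]
tr(P') = 11.6845


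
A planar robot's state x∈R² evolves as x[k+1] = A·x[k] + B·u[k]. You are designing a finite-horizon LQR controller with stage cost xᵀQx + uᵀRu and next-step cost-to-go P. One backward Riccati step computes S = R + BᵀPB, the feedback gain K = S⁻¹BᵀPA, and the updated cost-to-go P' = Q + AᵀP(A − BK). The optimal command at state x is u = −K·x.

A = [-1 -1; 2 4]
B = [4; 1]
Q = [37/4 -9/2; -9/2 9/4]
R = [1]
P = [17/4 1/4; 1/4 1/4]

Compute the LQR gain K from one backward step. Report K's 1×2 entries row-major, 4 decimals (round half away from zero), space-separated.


BᵀP = [17.2500 1.2500]
S = R + BᵀPB = [1] + [70.2500] = [71.2500]
BᵀPA = [-14.7500 -12.2500]
K = S⁻¹·BᵀPA = [-0.2070 -0.1719]
A−BK = [-0.1719 -0.3123; 2.2070 4.1719]
AᵀP(A−BK) = [1.1965 2.2140; 2.2140 4.1439]
P' = Q + AᵀP(A−BK) = [10.4465 -2.2860; -2.2860 6.3939]
tr(P') = 16.8404

-0.2070 -0.1719


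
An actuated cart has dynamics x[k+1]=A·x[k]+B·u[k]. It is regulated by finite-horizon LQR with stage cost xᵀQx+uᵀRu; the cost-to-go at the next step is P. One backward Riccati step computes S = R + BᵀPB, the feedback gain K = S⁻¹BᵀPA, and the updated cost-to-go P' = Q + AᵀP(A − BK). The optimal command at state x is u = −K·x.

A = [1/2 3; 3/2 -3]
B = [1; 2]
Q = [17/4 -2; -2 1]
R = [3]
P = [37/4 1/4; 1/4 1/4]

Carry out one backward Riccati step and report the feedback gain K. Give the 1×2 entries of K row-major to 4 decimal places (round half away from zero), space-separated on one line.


BᵀP = [9.7500 0.7500]
S = R + BᵀPB = [3] + [11.2500] = [14.2500]
BᵀPA = [6.0000 27.0000]
K = S⁻¹·BᵀPA = [0.4211 1.8947]
A−BK = [0.0789 1.1053; 0.6579 -6.7895]
AᵀP(A−BK) = [0.7237 2.1316; 2.1316 29.8421]
P' = Q + AᵀP(A−BK) = [4.9737 0.1316; 0.1316 30.8421]
tr(P') = 35.8158

0.4211 1.8947
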